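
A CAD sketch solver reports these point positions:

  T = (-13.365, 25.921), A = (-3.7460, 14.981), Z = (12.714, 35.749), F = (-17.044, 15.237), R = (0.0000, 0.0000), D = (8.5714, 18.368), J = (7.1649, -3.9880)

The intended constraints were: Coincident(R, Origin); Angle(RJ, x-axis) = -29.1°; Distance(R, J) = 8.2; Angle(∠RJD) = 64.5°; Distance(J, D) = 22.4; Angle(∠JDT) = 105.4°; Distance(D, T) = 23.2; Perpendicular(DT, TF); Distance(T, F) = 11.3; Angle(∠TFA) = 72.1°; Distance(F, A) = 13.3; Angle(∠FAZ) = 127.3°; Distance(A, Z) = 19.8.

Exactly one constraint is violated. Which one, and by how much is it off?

Distance(A, Z) = 19.8 — off by 6.70.

R = (0.00, 0.00) ✓; RJ at -29.10° ✓; |RJ| = 8.200 ✓; ∠RJD = 64.50° ✓; |JD| = 22.40 ✓; ∠JDT = 105.4° ✓; |DT| = 23.20 ✓; ∠(DT, TF) = 90.00° ✓; |TF| = 11.30 ✓; ∠TFA = 72.10° ✓; |FA| = 13.30 ✓; ∠FAZ = 127.3° ✓; |AZ| = 26.50 ✗.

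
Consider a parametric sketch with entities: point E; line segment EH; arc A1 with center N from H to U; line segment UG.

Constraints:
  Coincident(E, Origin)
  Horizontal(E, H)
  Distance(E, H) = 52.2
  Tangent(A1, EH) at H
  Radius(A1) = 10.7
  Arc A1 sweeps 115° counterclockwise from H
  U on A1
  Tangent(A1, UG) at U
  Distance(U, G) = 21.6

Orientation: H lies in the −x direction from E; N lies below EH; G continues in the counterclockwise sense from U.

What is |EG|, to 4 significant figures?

63.21

E is at the origin; EH is horizontal with |EH| = 52.2 and H on the −x side, so H = (-52.20, 0.000). Tangency of A1 to EH means the radius NH is perpendicular to EH, so N = H + (0, -10.7) = (-52.20, -10.70). On A1, H sits at bearing 90° from N; a 115° counterclockwise sweep puts U at bearing 205°, so U = N + 10.7·(cos 205°, sin 205°) = (-61.90, -15.22). Tangency of A1 to UG means the radius NU is perpendicular to UG, so UG runs along (−sin 205°, cos 205°); with |UG| = 21.6, G = (-52.77, -34.80). Then |EG| = |G − E| = 63.21.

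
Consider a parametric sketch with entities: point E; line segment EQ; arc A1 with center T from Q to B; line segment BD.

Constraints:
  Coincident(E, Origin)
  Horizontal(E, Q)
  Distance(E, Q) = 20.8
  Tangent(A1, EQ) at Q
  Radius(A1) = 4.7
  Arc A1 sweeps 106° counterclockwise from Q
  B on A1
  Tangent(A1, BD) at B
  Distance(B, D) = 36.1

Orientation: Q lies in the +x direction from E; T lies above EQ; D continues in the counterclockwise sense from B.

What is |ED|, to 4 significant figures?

43.50

E is at the origin; EQ is horizontal with |EQ| = 20.8 and Q on the +x side, so Q = (20.80, 0.000). Tangency of A1 to EQ means the radius TQ is perpendicular to EQ, so T = Q + (0, 4.7) = (20.80, 4.700). On A1, Q sits at bearing -90° from T; a 106° counterclockwise sweep puts B at bearing 16°, so B = T + 4.7·(cos 16°, sin 16°) = (25.32, 5.995). The tangent condition forces TB to be normal to BD, so BD runs along (−sin 16°, cos 16°); with |BD| = 36.1, D = (15.37, 40.70). Then |ED| = |D − E| = 43.50.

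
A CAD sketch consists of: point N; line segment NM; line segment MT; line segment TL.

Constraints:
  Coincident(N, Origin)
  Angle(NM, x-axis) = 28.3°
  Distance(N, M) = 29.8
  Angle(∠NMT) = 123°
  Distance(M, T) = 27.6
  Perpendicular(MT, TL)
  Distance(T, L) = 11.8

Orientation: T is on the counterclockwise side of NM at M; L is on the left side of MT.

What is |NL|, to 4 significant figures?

45.77

N is at the origin; NM runs at 28.3° with length 29.8, so M = 29.8·(cos 28.3°, sin 28.3°) = (26.24, 14.13). ∠NMT = 123.0°, so MT runs at 28.3° + (180° − 123.0°) = 85.30° from the x-axis; with |MT| = 27.6, T = M + 27.6·(cos 85.30°, sin 85.30°) = (28.50, 41.64). MT is perpendicular to TL; with |TL| = 11.8 on the left of MT, L = T + 11.8·(-0.9966, 0.08194) = (16.74, 42.60). Then |NL| = |L − N| = 45.77.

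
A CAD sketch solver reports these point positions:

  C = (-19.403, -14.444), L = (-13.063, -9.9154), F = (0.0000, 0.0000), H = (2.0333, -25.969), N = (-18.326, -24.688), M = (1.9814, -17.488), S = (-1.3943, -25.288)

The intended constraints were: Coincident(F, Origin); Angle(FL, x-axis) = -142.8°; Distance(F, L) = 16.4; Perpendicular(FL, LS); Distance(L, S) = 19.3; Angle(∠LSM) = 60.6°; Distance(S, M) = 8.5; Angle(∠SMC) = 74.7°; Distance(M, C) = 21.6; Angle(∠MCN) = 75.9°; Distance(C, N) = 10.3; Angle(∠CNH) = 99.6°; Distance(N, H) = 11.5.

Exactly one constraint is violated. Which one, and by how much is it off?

Distance(N, H) = 11.5 — off by 8.90.

F = (0.00, 0.00) ✓; FL at -142.8° ✓; |FL| = 16.40 ✓; ∠(FL, LS) = 90.00° ✓; |LS| = 19.30 ✓; ∠LSM = 60.60° ✓; |SM| = 8.499 ✓; ∠SMC = 74.70° ✓; |MC| = 21.60 ✓; ∠MCN = 75.90° ✓; |CN| = 10.30 ✓; ∠CNH = 99.60° ✓; |NH| = 20.40 ✗.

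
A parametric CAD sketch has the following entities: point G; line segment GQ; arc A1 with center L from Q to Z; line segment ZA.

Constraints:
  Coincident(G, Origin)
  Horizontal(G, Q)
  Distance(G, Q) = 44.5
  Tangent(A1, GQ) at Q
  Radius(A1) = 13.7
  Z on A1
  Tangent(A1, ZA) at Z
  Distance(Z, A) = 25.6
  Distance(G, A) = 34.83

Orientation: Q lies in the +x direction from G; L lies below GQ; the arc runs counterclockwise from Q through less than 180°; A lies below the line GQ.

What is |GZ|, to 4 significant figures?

33.39

Checks: ∠(LQ, QG) = 90.00° ✓; |LQ| = 13.70 ✓; |LZ| = 13.70 ✓; ∠(LZ, ZA) = 90.00° ✓; |ZA| = 25.60 ✓; |GA| = 34.83 ✓.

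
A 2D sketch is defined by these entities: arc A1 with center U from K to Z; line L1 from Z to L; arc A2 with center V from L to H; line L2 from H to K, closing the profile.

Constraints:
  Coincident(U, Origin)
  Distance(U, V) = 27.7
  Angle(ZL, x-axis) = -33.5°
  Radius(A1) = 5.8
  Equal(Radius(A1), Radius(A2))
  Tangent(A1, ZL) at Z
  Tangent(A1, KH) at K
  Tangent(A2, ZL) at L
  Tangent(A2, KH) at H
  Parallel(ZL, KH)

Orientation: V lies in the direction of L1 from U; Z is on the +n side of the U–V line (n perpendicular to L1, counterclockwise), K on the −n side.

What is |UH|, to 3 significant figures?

28.3

The slot axis is L1's direction at -33.5°, so u = (cos -33.5°, sin -33.5°) = (0.834, -0.552) and n = (−sin -33.5°, cos -33.5°) = (0.552, 0.834). U is at the origin and V lies 27.7 along u from U, so V = 27.7·u = (23.1, -15.3). Tangency of A1 to both parallel lines with radius 5.8 puts Z and K at U ± 5.8·n: Z = (3.20, 4.84), K = (-3.20, -4.84). Equal radii place L and H the same way about V: L = V + 5.8·n = (26.3, -10.5), H = V − 5.8·n = (19.9, -20.1). Then |UH| = |H − U| = 28.3.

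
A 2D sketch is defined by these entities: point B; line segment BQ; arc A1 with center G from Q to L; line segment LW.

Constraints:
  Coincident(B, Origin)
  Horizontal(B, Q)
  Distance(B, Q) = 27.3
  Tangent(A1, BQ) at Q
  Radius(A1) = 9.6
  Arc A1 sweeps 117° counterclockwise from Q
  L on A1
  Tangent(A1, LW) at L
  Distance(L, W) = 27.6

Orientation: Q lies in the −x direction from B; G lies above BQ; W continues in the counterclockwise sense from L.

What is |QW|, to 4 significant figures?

38.75

B is at the origin; B and Q share the same y with |BQ| = 27.3 and Q on the −x side, so Q = (-27.30, 0.000). Since A1 is tangent to BQ there, GQ ⟂ BQ, so G = Q + (0, 9.6) = (-27.30, 9.600). On A1, Q sits at bearing -90° from G; a 117° counterclockwise sweep puts L at bearing 27°, so L = G + 9.6·(cos 27°, sin 27°) = (-18.75, 13.96). Tangency of A1 to LW means the radius GL is perpendicular to LW, so LW runs along (−sin 27°, cos 27°); with |LW| = 27.6, W = (-31.28, 38.55). Then |QW| = |W − Q| = 38.75.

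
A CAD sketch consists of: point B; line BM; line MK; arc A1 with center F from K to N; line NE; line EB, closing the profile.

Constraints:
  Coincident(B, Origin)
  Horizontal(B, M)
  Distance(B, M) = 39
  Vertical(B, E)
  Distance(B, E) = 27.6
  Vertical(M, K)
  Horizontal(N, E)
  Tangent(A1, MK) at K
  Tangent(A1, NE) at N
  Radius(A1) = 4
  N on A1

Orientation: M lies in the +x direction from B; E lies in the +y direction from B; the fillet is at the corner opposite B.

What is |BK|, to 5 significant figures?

45.585

B is at the origin; BM is horizontal with |BM| = 39.0 and M on the +x side, so M = (39.000, 0.0000). BE is vertical with |BE| = 27.6 and E on the +y side, so E = (0.0000, 27.600). The virtual corner opposite B is at (39.000, 27.600). A1 meets MK tangentially, so FK is at right angles to MK and since A1 is tangent to NE there, FN ⟂ NE, with radius 4.0, so the center F sits 4.0 in from both sides at F = (35.000, 23.600). That places the tangent points at K = (39.000, 23.600) on MK and N = (35.000, 27.600) on NE. Then |BK| = |K − B| = 45.585.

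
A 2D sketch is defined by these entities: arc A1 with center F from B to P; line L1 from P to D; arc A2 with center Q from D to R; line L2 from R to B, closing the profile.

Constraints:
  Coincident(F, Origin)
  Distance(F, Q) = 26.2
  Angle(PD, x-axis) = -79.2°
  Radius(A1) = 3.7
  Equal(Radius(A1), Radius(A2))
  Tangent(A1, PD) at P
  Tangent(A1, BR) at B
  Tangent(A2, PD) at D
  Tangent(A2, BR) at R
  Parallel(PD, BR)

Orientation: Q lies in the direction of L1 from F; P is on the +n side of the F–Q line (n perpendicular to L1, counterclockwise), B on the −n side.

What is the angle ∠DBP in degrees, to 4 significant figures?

74.23°

Tangency of A1 to both parallel lines with radius 3.7 puts P and B at F ± 3.7·n: P = (3.634, 0.6933), B = (-3.634, -0.6933). Equal radii place D and R the same way about Q: D = Q + 3.7·n = (8.544, -25.04), R = Q − 3.7·n = (1.275, -26.43). Then cos ∠DBP = BD·BP / (|BD||BP|), giving 74.23°.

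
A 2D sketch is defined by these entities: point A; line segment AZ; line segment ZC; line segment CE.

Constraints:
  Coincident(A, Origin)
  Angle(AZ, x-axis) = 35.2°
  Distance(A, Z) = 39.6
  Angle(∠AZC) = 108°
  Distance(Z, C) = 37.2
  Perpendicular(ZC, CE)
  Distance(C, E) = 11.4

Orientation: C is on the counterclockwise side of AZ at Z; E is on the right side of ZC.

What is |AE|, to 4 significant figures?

69.65

A is at the origin; AZ runs at 35.2° with length 39.6, so Z = 39.6·(cos 35.2°, sin 35.2°) = (32.36, 22.83). ∠AZC = 108.0°, so ZC runs at 35.2° + (180° − 108.0°) = 107.2° from the x-axis; with |ZC| = 37.2, C = Z + 37.2·(cos 107.2°, sin 107.2°) = (21.36, 58.36). ZC is perpendicular to CE; with |CE| = 11.4 on the right of ZC, E = C + 11.4·(0.9553, 0.2957) = (32.25, 61.73). Then |AE| = |E − A| = 69.65.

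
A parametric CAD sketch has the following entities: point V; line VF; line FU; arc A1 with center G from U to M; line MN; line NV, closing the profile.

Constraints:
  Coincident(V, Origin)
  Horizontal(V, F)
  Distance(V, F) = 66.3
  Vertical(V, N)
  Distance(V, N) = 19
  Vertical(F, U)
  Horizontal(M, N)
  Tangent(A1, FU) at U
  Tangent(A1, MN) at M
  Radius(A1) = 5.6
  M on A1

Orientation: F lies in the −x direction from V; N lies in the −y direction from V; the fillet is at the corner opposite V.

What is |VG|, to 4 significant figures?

62.16

V is at the origin; V and F share the same y with |VF| = 66.3 and F on the −x side, so F = (-66.30, 0.000). V and N share the same x with |VN| = 19.0 and N on the −y side, so N = (0.000, -19.00). The virtual corner opposite V is at (-66.30, -19.00). Since A1 is tangent to FU there, GU ⟂ FU and since A1 is tangent to MN there, GM ⟂ MN, with radius 5.6, so the center G sits 5.6 in from both sides at G = (-60.70, -13.40). Then |VG| = |G − V| = 62.16.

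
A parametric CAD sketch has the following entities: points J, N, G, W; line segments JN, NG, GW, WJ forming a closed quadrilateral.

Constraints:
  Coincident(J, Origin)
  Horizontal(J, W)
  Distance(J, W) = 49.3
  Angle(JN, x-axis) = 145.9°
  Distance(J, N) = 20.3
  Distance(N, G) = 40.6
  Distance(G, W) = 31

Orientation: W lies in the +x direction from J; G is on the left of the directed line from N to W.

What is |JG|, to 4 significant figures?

28.94

J is at the origin; JW is horizontal with |JW| = 49.3 and W in +x, so W = (49.3, 0). JN runs at 145.9° with |JN| = 20.3, so N = (-16.81, 11.38). G is determined by |NG| = 40.6 and |GW| = 31.0 together: it lies at the intersection of circle(N, 40.6) and circle(W, 31.0). With |NW| = 67.08, the foot of the radical line on NW is 38.66 from N and the perpendicular offset is √(40.6² − 38.66²) = 12.39. Taking the left-of-NW solution: G = (23.40, 17.03).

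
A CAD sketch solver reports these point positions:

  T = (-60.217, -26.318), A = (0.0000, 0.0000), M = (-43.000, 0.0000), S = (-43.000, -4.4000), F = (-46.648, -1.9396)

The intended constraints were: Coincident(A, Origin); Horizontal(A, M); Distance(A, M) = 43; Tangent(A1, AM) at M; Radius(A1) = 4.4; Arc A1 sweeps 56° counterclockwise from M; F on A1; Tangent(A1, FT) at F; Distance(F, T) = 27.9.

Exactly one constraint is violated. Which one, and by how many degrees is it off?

Tangent(A1, FT) at F — off by 4.90°.

A = (0.00, 0.00) ✓; A.y = 0.00, M.y = 0.00 ✓; |AM| = 43.00 ✓; ∠(SM, MA) = 90.00° ✓; |SM| = 4.400 ✓; bearing(S→F) − bearing(S→M) = 56.00° ✓; |SF| = 4.400 ✓; ∠(SF, FT) = 85.10° ✗; |FT| = 27.90 ✓.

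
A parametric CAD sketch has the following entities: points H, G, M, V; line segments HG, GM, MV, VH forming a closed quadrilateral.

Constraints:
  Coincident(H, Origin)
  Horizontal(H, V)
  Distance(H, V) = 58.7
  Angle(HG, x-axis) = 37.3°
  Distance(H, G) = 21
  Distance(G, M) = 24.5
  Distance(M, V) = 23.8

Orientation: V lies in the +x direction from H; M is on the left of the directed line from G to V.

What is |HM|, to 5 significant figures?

43.976

H is at the origin; H and V share the same y with |HV| = 58.7 and V in +x, so V = (58.7, 0). HG runs at 37.3° with |HG| = 21.0, so G = (16.705, 12.726). M is determined by |GM| = 24.5 and |MV| = 23.8 together: it lies at the intersection of circle(G, 24.5) and circle(V, 23.8). With |GV| = 43.881, the foot of the radical line on GV is 22.326 from G and the perpendicular offset is √(24.5² − 22.326²) = 10.090. Taking the left-of-GV solution: M = (40.997, 15.908).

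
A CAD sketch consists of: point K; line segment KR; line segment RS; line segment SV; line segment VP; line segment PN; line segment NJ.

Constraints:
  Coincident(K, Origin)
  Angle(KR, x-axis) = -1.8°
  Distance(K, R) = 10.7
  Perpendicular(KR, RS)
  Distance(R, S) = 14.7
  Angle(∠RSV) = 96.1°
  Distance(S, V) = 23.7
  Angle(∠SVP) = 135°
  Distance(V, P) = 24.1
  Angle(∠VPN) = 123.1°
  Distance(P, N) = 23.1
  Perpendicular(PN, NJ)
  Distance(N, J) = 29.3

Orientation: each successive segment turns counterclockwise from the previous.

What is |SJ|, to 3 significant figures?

34.4

K is at the origin; KR runs at -1.8° with length 10.7, so R = (10.7, -0.336). The perpendicularity gives RS at right angles to KR, so RS runs at 88.2°; with |RS| = 14.7, S = (11.2, 14.4). ∠RSV = 96.1° gives SV at 172° from the x-axis; with |SV| = 23.7, V = (-12.3, 17.6). ∠SVP = 135.0° gives VP at -143° from the x-axis; with |VP| = 24.1, P = (-31.5, 3.08). ∠VPN = 123.1° gives PN at -86.0° from the x-axis; with |PN| = 23.1, N = (-29.9, -20.0). PN ⟂ NJ, so NJ runs at 4.00°; with |NJ| = 29.3, J = (-0.700, -17.9). Then |SJ| = |J − S| = 34.4.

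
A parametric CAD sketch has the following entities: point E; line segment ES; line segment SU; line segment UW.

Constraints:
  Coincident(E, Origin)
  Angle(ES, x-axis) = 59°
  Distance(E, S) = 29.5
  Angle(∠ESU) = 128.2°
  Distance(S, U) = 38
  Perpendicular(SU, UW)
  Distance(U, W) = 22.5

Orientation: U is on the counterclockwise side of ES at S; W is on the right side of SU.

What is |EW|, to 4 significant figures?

72.46

E is at the origin; ES runs at 59.0° with length 29.5, so S = 29.5·(cos 59.0°, sin 59.0°) = (15.19, 25.29). ∠ESU = 128.2°, so SU runs at 59.0° + (180° − 128.2°) = 110.8° from the x-axis; with |SU| = 38.0, U = S + 38.0·(cos 110.8°, sin 110.8°) = (1.700, 60.81). The perpendicularity gives UW at right angles to SU; with |UW| = 22.5 on the right of SU, W = U + 22.5·(0.9348, 0.3551) = (22.73, 68.80). Then |EW| = |W − E| = 72.46.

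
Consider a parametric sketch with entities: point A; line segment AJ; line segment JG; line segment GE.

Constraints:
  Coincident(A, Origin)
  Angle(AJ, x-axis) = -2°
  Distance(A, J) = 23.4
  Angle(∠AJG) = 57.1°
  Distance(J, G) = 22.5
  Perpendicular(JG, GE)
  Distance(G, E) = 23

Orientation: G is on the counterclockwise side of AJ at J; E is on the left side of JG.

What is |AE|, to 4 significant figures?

10.35

∠AJG = 57.1°, so JG runs at -2.0° + (180° − 57.1°) = 120.9° from the x-axis; with |JG| = 22.5, G = J + 22.5·(cos 120.9°, sin 120.9°) = (11.83, 18.49). JG is perpendicular to GE; with |GE| = 23.0 on the left of JG, E = G + 23.0·(-0.8581, -0.5135) = (-7.904, 6.678). Then |AE| = |E − A| = 10.35.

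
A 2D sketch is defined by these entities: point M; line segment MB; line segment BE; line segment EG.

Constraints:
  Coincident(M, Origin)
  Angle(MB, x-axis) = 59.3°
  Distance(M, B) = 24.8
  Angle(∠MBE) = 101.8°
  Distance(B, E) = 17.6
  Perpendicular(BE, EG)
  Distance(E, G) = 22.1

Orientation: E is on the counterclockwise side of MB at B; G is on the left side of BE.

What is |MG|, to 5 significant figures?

22.776

M is at the origin; MB runs at 59.3° with length 24.8, so B = 24.8·(cos 59.3°, sin 59.3°) = (12.661, 21.324). ∠MBE = 101.8°, so BE runs at 59.3° + (180° − 101.8°) = 137.50° from the x-axis; with |BE| = 17.6, E = B + 17.6·(cos 137.50°, sin 137.50°) = (-0.31462, 33.215). BE is perpendicular to EG; with |EG| = 22.1 on the left of BE, G = E + 22.1·(-0.67559, -0.73728) = (-15.245, 16.921). Then |MG| = |G − M| = 22.776.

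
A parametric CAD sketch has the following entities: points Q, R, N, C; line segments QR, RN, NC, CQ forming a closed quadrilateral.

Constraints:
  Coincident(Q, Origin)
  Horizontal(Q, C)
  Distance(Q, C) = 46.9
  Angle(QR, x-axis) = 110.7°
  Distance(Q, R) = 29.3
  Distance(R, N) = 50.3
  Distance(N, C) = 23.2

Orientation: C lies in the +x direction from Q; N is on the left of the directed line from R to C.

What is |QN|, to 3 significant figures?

45.4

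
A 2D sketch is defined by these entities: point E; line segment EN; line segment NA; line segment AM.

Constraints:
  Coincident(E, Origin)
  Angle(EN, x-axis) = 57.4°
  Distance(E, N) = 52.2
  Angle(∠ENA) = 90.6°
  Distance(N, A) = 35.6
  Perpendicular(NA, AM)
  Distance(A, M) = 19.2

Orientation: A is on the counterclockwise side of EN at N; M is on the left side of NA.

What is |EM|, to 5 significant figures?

48.943

E is at the origin; EN runs at 57.4° with length 52.2, so N = 52.2·(cos 57.4°, sin 57.4°) = (28.124, 43.976). ∠ENA = 90.6°, so NA runs at 57.4° + (180° − 90.6°) = 146.80° from the x-axis; with |NA| = 35.6, A = N + 35.6·(cos 146.80°, sin 146.80°) = (-1.6650, 63.469). NA is perpendicular to AM; with |AM| = 19.2 on the left of NA, M = A + 19.2·(-0.54756, -0.83676) = (-12.178, 47.403). Then |EM| = |M − E| = 48.943.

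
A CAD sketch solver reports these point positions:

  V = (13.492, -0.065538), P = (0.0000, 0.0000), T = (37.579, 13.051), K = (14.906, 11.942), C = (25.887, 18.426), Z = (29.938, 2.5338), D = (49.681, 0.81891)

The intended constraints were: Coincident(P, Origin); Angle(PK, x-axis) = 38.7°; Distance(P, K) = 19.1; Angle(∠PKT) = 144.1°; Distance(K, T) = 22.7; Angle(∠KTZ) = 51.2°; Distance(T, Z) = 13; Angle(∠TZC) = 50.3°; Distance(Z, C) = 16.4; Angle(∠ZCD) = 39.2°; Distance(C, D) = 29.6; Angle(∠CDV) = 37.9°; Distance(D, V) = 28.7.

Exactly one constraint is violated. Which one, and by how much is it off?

Distance(D, V) = 28.7 — off by 7.50.

P = (0.00, 0.00) ✓; PK at 38.70° ✓; |PK| = 19.10 ✓; ∠PKT = 144.1° ✓; |KT| = 22.70 ✓; ∠KTZ = 51.20° ✓; |TZ| = 13.00 ✓; ∠TZC = 50.30° ✓; |ZC| = 16.40 ✓; ∠ZCD = 39.20° ✓; |CD| = 29.60 ✓; ∠CDV = 37.90° ✓; |DV| = 36.20 ✗.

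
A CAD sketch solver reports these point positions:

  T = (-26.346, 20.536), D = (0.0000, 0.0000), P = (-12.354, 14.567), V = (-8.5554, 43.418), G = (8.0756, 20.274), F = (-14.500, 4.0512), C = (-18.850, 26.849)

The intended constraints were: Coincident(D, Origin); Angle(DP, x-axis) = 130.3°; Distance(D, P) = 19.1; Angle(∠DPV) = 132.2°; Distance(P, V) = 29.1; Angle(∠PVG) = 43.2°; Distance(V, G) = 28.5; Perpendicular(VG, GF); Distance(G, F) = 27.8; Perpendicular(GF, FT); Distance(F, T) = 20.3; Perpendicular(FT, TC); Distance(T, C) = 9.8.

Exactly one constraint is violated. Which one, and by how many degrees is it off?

Perpendicular(FT, TC) — off by 4.40°.

D = (0.00, 0.00) ✓; DP at 130.3° ✓; |DP| = 19.10 ✓; ∠DPV = 132.2° ✓; |PV| = 29.10 ✓; ∠PVG = 43.20° ✓; |VG| = 28.50 ✓; ∠(VG, GF) = 90.00° ✓; |GF| = 27.80 ✓; ∠(GF, FT) = 90.00° ✓; |FT| = 20.30 ✓; ∠(FT, TC) = 85.60° ✗; |TC| = 9.800 ✓.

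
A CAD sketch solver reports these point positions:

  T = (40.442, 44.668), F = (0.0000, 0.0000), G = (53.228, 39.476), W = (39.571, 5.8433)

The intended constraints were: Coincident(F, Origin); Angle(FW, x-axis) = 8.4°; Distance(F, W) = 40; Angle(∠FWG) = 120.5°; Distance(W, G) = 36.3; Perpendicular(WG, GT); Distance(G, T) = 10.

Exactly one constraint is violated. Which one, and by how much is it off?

Distance(G, T) = 10 — off by 3.80.

F = (0.00, 0.00) ✓; FW at 8.400° ✓; |FW| = 40.00 ✓; ∠FWG = 120.5° ✓; |WG| = 36.30 ✓; ∠(WG, GT) = 90.00° ✓; |GT| = 13.80 ✗.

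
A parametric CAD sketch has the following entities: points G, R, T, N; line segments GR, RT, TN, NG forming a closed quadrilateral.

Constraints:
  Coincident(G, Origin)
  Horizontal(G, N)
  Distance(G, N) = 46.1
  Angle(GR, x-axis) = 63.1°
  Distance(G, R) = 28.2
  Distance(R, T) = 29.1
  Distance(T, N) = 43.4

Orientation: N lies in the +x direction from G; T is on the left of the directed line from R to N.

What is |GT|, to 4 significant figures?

55.71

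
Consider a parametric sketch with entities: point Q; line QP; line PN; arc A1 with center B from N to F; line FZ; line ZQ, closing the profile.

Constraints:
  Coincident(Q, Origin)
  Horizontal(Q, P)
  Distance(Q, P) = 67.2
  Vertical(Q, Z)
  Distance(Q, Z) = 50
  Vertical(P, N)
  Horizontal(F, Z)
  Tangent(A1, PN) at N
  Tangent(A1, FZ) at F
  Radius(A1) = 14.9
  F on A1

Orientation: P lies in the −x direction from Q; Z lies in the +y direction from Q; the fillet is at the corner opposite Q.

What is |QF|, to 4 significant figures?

72.36

Q is at the origin; Q and P share the same y with |QP| = 67.2 and P on the −x side, so P = (-67.20, 0.000). Q and Z share the same x with |QZ| = 50.0 and Z on the +y side, so Z = (0.000, 50.00). The virtual corner opposite Q is at (-67.20, 50.00). The tangent condition forces BN to be normal to PN and A1 meets FZ tangentially, so BF is at right angles to FZ, with radius 14.9, so the center B sits 14.9 in from both sides at B = (-52.30, 35.10). That places the tangent points at N = (-67.20, 35.10) on PN and F = (-52.30, 50.00) on FZ. Then |QF| = |F − Q| = 72.36.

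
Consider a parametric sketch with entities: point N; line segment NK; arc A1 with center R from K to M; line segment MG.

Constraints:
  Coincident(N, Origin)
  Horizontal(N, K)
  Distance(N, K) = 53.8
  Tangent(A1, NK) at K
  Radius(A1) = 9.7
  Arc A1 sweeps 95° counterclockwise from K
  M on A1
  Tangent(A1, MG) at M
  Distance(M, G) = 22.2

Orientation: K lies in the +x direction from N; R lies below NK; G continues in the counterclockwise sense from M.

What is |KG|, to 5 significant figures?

33.563

N is at the origin; N and K share the same y with |NK| = 53.8 and K on the +x side, so K = (53.800, 0.0000). Tangency of A1 to NK means the radius RK is perpendicular to NK, so R = K + (0, -9.7) = (53.800, -9.7000). On A1, K sits at bearing 90° from R; a 95° counterclockwise sweep puts M at bearing 185°, so M = R + 9.7·(cos 185°, sin 185°) = (44.137, -10.545). Tangency of A1 to MG means the radius RM is perpendicular to MG, so MG runs along (−sin 185°, cos 185°); with |MG| = 22.2, G = (46.072, -32.661). Then |KG| = |G − K| = 33.563.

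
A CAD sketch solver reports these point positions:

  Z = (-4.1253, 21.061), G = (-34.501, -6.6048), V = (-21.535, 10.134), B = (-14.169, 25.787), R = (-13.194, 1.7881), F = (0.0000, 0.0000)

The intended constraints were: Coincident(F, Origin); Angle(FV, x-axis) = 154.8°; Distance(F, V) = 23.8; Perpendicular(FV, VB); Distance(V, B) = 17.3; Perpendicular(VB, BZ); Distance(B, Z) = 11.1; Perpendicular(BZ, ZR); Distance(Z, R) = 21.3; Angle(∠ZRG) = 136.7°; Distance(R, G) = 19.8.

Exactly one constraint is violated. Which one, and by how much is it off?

Distance(R, G) = 19.8 — off by 3.10.

F = (0.00, 0.00) ✓; FV at 154.8° ✓; |FV| = 23.80 ✓; ∠(FV, VB) = 90.00° ✓; |VB| = 17.30 ✓; ∠(VB, BZ) = 90.00° ✓; |BZ| = 11.10 ✓; ∠(BZ, ZR) = 90.00° ✓; |ZR| = 21.30 ✓; ∠ZRG = 136.7° ✓; |RG| = 22.90 ✗.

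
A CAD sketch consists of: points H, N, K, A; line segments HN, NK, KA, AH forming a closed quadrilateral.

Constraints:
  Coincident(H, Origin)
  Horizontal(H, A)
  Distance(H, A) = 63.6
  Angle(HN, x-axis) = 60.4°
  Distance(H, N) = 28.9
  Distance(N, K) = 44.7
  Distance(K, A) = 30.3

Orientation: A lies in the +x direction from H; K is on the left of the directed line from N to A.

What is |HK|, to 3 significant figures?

65.9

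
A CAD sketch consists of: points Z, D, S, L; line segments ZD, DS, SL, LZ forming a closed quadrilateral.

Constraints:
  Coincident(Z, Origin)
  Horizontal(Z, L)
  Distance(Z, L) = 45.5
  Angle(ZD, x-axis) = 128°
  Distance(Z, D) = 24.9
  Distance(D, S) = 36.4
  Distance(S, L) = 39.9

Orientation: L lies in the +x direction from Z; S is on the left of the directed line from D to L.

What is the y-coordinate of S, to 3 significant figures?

30.3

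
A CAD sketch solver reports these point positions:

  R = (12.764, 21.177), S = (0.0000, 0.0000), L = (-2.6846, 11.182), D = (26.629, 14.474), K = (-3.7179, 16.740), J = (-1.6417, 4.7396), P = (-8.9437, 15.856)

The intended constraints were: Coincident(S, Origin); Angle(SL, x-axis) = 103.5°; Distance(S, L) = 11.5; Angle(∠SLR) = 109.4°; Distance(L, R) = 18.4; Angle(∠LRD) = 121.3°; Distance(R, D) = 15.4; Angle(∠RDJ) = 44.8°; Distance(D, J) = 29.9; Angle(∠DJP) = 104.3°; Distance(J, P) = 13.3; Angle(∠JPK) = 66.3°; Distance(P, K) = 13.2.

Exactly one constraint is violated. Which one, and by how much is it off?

Distance(P, K) = 13.2 — off by 7.90.

S = (0.00, 0.00) ✓; SL at 103.5° ✓; |SL| = 11.50 ✓; ∠SLR = 109.4° ✓; |LR| = 18.40 ✓; ∠LRD = 121.3° ✓; |RD| = 15.40 ✓; ∠RDJ = 44.80° ✓; |DJ| = 29.90 ✓; ∠DJP = 104.3° ✓; |JP| = 13.30 ✓; ∠JPK = 66.30° ✓; |PK| = 5.300 ✗.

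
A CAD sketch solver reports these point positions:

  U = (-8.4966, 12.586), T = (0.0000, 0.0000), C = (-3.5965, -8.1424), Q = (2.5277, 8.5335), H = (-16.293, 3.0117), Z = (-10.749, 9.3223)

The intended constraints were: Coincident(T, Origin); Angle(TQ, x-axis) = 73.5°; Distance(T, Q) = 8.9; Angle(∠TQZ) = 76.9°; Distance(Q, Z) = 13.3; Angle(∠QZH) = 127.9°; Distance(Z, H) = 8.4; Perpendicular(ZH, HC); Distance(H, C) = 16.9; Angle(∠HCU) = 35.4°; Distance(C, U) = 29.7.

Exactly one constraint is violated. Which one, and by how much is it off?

Distance(C, U) = 29.7 — off by 8.40.

T = (0.00, 0.00) ✓; TQ at 73.50° ✓; |TQ| = 8.900 ✓; ∠TQZ = 76.90° ✓; |QZ| = 13.30 ✓; ∠QZH = 127.9° ✓; |ZH| = 8.400 ✓; ∠(ZH, HC) = 90.00° ✓; |HC| = 16.90 ✓; ∠HCU = 35.40° ✓; |CU| = 21.30 ✗.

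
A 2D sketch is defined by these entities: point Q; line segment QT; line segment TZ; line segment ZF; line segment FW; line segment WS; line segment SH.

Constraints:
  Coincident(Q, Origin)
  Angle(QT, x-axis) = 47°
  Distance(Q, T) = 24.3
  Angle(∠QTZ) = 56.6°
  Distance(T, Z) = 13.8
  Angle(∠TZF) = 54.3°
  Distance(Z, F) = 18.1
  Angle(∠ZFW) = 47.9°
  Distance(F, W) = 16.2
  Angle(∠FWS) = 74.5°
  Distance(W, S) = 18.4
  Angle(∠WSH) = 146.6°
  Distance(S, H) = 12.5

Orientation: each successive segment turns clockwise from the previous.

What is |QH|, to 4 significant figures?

19.65

∠FWS = 74.5° gives WS at -79.70° from the x-axis; with |WS| = 18.4, S = (20.92, 0.1158). ∠WSH = 146.6° gives SH at -113.1° from the x-axis; with |SH| = 12.5, H = (16.02, -11.38). Then |QH| = |H − Q| = 19.65.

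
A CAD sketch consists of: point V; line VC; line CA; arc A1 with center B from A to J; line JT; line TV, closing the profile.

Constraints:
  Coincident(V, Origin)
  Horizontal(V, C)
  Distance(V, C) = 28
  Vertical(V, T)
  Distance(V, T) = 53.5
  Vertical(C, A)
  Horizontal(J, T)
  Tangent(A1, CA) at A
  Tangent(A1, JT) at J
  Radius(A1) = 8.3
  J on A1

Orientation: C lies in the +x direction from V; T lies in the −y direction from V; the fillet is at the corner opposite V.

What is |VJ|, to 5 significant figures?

57.012

V is at the origin; VC is horizontal with |VC| = 28.0 and C on the +x side, so C = (28.000, 0.0000). V and T share the same x with |VT| = 53.5 and T on the −y side, so T = (0.0000, -53.500). The virtual corner opposite V is at (28.000, -53.500). The tangent condition forces BA to be normal to CA and since A1 is tangent to JT there, BJ ⟂ JT, with radius 8.3, so the center B sits 8.3 in from both sides at B = (19.700, -45.200). That places the tangent points at A = (28.000, -45.200) on CA and J = (19.700, -53.500) on JT. Then |VJ| = |J − V| = 57.012.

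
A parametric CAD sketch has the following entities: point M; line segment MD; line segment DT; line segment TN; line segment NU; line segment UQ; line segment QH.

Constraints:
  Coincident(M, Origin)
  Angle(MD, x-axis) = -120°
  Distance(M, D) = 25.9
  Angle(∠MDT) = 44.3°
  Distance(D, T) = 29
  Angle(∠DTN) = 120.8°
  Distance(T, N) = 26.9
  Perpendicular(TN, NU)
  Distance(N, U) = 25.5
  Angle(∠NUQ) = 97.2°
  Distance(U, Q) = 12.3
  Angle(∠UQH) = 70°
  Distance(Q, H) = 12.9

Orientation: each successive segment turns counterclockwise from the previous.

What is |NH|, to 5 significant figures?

17.219

∠NUQ = 97.2° gives UQ at -112.30° from the x-axis; with |UQ| = 12.3, Q = (-7.3112, 6.6514). ∠UQH = 70.0° gives QH at -2.3000° from the x-axis; with |QH| = 12.9, H = (5.5784, 6.1337). Then |NH| = |H − N| = 17.219.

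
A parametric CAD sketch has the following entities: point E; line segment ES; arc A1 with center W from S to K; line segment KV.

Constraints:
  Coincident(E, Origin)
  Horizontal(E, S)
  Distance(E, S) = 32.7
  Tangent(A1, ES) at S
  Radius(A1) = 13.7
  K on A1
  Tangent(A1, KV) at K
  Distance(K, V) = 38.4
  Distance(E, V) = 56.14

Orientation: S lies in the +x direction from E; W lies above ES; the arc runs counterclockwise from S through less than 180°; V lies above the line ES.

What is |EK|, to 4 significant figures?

48.82

Checks: |WK| = 13.70 ✓; ∠(WK, KV) = 90.00° ✓; |KV| = 38.40 ✓; |EV| = 56.14 ✓.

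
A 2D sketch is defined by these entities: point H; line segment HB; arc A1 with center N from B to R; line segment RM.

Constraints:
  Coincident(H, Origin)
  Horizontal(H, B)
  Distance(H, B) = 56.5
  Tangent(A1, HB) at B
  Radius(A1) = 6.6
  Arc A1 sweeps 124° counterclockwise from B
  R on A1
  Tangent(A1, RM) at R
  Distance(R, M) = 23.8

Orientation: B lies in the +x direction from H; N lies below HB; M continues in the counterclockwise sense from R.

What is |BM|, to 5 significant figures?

31.028

H is at the origin; H and B share the same y with |HB| = 56.5 and B on the +x side, so B = (56.500, 0.0000). Since A1 is tangent to HB there, NB ⟂ HB, so N = B + (0, -6.6) = (56.500, -6.6000). On A1, B sits at bearing 90° from N; a 124° counterclockwise sweep puts R at bearing 214°, so R = N + 6.6·(cos 214°, sin 214°) = (51.028, -10.291). A1 meets RM tangentially, so NR is at right angles to RM, so RM runs along (−sin 214°, cos 214°); with |RM| = 23.8, M = (64.337, -30.022). Then |BM| = |M − B| = 31.028.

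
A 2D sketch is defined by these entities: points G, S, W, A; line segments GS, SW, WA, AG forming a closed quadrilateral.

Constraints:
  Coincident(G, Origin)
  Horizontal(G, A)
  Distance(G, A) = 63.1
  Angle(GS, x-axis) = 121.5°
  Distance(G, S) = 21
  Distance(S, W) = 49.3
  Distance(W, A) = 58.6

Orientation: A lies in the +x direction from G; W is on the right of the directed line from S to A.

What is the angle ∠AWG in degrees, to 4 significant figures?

85.49°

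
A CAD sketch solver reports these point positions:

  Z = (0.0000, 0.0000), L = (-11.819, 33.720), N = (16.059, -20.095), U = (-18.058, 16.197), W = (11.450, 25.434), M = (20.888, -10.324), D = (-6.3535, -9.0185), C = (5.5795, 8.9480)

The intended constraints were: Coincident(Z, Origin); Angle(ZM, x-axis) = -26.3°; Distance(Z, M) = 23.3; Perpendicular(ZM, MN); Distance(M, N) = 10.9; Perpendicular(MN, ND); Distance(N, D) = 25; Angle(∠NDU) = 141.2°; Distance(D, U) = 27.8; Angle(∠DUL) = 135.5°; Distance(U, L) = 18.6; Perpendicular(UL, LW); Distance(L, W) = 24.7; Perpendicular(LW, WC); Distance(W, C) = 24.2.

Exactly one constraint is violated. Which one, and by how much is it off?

Distance(W, C) = 24.2 — off by 6.70.

Z = (0.00, 0.00) ✓; ZM at -26.30° ✓; |ZM| = 23.30 ✓; ∠(ZM, MN) = 90.00° ✓; |MN| = 10.90 ✓; ∠(MN, ND) = 90.00° ✓; |ND| = 25.00 ✓; ∠NDU = 141.2° ✓; |DU| = 27.80 ✓; ∠DUL = 135.5° ✓; |UL| = 18.60 ✓; ∠(UL, LW) = 90.00° ✓; |LW| = 24.70 ✓; ∠(LW, WC) = 90.00° ✓; |WC| = 17.50 ✗.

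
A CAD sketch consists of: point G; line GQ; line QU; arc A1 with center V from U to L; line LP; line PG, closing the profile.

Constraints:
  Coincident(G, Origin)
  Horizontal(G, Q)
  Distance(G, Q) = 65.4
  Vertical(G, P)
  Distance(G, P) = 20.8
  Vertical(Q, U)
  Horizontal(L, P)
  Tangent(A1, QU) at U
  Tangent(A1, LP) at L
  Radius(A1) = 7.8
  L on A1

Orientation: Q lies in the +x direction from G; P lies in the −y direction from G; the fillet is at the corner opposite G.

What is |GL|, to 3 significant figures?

61.2

The virtual corner opposite G is at (65.4, -20.8). Since A1 is tangent to QU there, VU ⟂ QU and the tangent condition forces VL to be normal to LP, with radius 7.8, so the center V sits 7.8 in from both sides at V = (57.6, -13.0). That places the tangent points at U = (65.4, -13.0) on QU and L = (57.6, -20.8) on LP. Then |GL| = |L − G| = 61.2.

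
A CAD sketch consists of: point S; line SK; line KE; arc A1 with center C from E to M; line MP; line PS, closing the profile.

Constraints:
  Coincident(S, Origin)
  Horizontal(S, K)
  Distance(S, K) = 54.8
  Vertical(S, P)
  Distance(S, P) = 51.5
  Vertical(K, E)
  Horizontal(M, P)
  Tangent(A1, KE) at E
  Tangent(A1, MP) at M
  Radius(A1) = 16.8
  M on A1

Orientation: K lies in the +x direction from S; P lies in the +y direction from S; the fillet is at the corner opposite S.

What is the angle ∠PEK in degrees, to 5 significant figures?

107.04°

S is at the origin; S and K share the same y with |SK| = 54.8 and K on the +x side, so K = (54.800, 0.0000). S and P share the same x with |SP| = 51.5 and P on the +y side, so P = (0.0000, 51.500). The virtual corner opposite S is at (54.800, 51.500). The tangent condition forces CE to be normal to KE and A1 meets MP tangentially, so CM is at right angles to MP, with radius 16.8, so the center C sits 16.8 in from both sides at C = (38.000, 34.700). That places the tangent points at E = (54.800, 34.700) on KE and M = (38.000, 51.500) on MP. Then cos ∠PEK = EP·EK / (|EP||EK|), giving 107.04°.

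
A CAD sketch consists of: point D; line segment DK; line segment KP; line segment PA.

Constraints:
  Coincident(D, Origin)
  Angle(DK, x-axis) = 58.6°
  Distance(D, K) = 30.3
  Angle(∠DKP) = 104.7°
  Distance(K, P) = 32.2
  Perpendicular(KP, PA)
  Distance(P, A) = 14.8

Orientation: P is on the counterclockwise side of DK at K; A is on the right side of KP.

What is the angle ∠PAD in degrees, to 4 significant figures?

42.12°

∠DKP = 104.7°, so KP runs at 58.6° + (180° − 104.7°) = 133.9° from the x-axis; with |KP| = 32.2, P = K + 32.2·(cos 133.9°, sin 133.9°) = (-6.541, 49.06). KP ⟂ PA; with |PA| = 14.8 on the right of KP, A = P + 14.8·(0.7206, 0.6934) = (4.123, 59.33). Then cos ∠PAD = AP·AD / (|AP||AD|), giving 42.12°.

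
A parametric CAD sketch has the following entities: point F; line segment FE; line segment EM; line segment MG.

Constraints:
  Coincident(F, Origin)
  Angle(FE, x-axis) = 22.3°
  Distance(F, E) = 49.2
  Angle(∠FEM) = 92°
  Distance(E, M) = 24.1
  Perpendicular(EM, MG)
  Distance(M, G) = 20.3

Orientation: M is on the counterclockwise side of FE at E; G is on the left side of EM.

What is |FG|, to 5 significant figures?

38.730

∠FEM = 92.0°, so EM runs at 22.3° + (180° − 92.0°) = 110.30° from the x-axis; with |EM| = 24.1, M = E + 24.1·(cos 110.30°, sin 110.30°) = (37.159, 41.272). EM ⟂ MG; with |MG| = 20.3 on the left of EM, G = M + 20.3·(-0.93789, -0.34694) = (18.120, 34.230). Then |FG| = |G − F| = 38.730.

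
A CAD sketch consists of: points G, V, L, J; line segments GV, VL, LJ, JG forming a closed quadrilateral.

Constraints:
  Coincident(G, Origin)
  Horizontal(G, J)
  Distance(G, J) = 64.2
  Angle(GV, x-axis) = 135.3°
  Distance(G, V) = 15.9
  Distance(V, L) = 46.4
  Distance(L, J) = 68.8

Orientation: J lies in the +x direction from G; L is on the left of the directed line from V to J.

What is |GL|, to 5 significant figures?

51.349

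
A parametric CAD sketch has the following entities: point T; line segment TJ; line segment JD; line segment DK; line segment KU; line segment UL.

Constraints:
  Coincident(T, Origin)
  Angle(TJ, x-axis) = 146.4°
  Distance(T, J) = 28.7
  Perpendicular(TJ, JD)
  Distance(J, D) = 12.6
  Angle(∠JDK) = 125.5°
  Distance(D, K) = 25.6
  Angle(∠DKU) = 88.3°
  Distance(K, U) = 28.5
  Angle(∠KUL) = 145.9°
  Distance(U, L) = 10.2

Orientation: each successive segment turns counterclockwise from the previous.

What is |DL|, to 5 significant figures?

41.283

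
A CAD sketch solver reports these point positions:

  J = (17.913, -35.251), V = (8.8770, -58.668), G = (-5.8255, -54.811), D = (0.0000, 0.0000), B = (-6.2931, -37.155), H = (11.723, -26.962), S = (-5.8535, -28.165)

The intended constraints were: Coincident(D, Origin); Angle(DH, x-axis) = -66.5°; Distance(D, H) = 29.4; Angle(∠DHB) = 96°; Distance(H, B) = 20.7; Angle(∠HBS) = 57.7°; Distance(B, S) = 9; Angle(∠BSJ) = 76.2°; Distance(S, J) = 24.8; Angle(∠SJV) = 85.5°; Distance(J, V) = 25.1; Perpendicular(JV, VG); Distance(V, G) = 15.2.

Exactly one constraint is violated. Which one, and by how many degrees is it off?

Perpendicular(JV, VG) — off by 6.40°.

D = (0.00, 0.00) ✓; DH at -66.50° ✓; |DH| = 29.40 ✓; ∠DHB = 96.00° ✓; |HB| = 20.70 ✓; ∠HBS = 57.70° ✓; |BS| = 9.001 ✓; ∠BSJ = 76.20° ✓; |SJ| = 24.80 ✓; ∠SJV = 85.50° ✓; |JV| = 25.10 ✓; ∠(JV, VG) = 83.60° ✗; |VG| = 15.20 ✓.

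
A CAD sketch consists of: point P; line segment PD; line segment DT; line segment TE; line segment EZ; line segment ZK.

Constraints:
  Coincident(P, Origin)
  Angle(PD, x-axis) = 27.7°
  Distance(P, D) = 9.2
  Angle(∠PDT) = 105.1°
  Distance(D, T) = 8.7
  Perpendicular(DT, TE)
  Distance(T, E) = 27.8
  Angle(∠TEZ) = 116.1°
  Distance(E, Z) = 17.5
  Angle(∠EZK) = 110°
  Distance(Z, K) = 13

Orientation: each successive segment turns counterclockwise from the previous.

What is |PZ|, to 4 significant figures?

27.01

DT is perpendicular to TE, so TE runs at -167.4°; with |TE| = 27.8, E = (-20.88, 6.703). ∠TEZ = 116.1° gives EZ at -103.5° from the x-axis; with |EZ| = 17.5, Z = (-24.97, -10.31). Then |PZ| = |Z − P| = 27.01.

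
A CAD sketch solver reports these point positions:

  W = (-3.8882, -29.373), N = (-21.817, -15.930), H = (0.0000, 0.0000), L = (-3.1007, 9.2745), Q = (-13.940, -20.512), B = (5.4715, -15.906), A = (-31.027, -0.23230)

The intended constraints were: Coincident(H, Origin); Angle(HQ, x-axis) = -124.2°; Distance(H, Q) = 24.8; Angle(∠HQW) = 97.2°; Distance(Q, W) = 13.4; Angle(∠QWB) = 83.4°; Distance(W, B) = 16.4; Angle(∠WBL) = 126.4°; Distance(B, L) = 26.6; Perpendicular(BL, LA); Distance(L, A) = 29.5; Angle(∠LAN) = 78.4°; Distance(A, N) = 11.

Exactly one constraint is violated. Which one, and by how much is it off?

Distance(A, N) = 11 — off by 7.20.

H = (0.00, 0.00) ✓; HQ at -124.2° ✓; |HQ| = 24.80 ✓; ∠HQW = 97.20° ✓; |QW| = 13.40 ✓; ∠QWB = 83.40° ✓; |WB| = 16.40 ✓; ∠WBL = 126.4° ✓; |BL| = 26.60 ✓; ∠(BL, LA) = 90.00° ✓; |LA| = 29.50 ✓; ∠LAN = 78.40° ✓; |AN| = 18.20 ✗.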